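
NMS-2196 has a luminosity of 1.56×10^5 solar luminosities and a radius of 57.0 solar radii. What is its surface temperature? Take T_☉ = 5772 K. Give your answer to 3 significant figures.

1.52×10^4 K

T/T_☉ = (L/L_☉)^(1/4) / (R/R_☉)^(1/2)
T = 5772 × (1.56×10^5)^(1/4) / √(57.0) = 5772 × 19.87 / 7.550 = 1.519×10^4 K.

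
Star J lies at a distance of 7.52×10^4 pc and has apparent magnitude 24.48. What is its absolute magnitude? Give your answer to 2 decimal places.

5.10

M = m − 5 log₁₀(d/10 pc) = 24.48 − 5 log₁₀(7.52×10^4/10)
  = 24.48 − 5 × 3.876 = 24.48 − 19.38 = 5.10.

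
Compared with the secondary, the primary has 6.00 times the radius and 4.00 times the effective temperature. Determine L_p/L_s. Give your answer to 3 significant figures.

From the Stefan–Boltzmann law, L ∝ R²T⁴, so
L_p/L_s = (R_p/R_s)² (T_p/T_s)⁴ = (6.00)² × (4.00)⁴ = 36.00 × 256.0 = 9216.

9.22×10^3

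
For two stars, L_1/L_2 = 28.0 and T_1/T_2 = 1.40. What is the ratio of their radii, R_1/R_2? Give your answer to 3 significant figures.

2.70

L ∝ R²T⁴ gives R ∝ √L / T², so
R_1/R_2 = √(28.0) / (1.40)² = 5.292 / 1.960 = 2.700.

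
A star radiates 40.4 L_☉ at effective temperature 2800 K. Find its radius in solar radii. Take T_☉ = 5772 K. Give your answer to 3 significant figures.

R/R_☉ = √(L/L_☉) / (T/T_☉)² = √(40.4) / (0.4851)²
       = 6.356 / 0.2353 = 27.01.

27.0 solar radii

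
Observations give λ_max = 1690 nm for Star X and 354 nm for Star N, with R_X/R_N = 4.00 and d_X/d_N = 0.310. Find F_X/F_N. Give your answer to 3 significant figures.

0.321

Wien's law: T_X/T_N = λ_N/λ_X = 354/1690 = 0.2095.
L_X/L_N = (R_X/R_N)²(T_X/T_N)⁴ = (4.00)²(0.2095)⁴ = 0.03080.
F_X/F_N = (L_X/L_N)/(d_X/d_N)² = 0.03080/(0.310)² = 0.3205.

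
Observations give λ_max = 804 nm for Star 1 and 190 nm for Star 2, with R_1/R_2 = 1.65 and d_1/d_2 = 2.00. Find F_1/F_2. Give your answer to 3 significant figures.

0.00212

Wien's law: T_1/T_2 = λ_2/λ_1 = 190/804 = 0.2363.
L_1/L_2 = (R_1/R_2)²(T_1/T_2)⁴ = (1.65)²(0.2363)⁴ = 0.008491.
F_1/F_2 = (L_1/L_2)/(d_1/d_2)² = 0.008491/(2.00)² = 0.002123.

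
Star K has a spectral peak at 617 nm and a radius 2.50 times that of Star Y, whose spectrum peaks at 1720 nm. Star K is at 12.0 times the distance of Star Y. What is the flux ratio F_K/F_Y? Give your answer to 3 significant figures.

2.62

Wien's law: T_K/T_Y = λ_Y/λ_K = 1720/617 = 2.788.
L_K/L_Y = (R_K/R_Y)²(T_K/T_Y)⁴ = (2.50)²(2.788)⁴ = 377.4.
F_K/F_Y = (L_K/L_Y)/(d_K/d_Y)² = 377.4/(12.0)² = 2.621.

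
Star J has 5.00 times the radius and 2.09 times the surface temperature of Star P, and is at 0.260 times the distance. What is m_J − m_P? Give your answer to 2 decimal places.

L_J/L_P = (5.00)²(2.09)⁴ = 477.0.
F_J/F_P = (L_J/L_P)/(d_J/d_P)² = 477.0/0.06760 = 7056.
m_J − m_P = −2.5 log₁₀(7056) = -9.62.

-9.62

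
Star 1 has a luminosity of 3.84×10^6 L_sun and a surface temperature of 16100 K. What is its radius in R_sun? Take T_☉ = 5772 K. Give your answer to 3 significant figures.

252 R_sun

R/R_☉ = √(L/L_☉) / (T/T_☉)² = √(3.84×10^6) / (2.789)²
       = 1960 / 7.780 = 251.9.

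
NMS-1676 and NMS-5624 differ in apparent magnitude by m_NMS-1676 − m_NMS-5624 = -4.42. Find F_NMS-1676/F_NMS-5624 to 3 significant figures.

F_NMS-1676/F_NMS-5624 = 10^(−(m_NMS-1676 − m_NMS-5624)/2.5) = 10^(4.42/2.5) = 10^1.768 = 58.61.

58.6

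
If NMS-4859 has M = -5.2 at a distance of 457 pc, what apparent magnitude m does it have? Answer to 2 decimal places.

3.10

m = M + 5 log₁₀(d/10 pc) = -5.2 + 5 log₁₀(457/10)
  = -5.2 + 5 × 1.660 = -5.2 + 8.30 = 3.10.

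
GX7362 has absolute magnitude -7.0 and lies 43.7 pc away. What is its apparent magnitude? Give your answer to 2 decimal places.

m = M + 5 log₁₀(d/10 pc) = -7.0 + 5 log₁₀(43.7/10)
  = -7.0 + 5 × 0.640 = -7.0 + 3.20 = -3.80.

-3.80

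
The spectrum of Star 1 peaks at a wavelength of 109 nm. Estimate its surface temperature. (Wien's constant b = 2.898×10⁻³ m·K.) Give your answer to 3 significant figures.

2.66×10^4 K

T = b/λ_max = 2.898×10⁻³ / (109×10⁻⁹) = 2.659×10^4 K.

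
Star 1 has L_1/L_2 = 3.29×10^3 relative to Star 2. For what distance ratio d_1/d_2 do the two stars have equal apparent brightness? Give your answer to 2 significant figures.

57

Equal flux requires L_1/d_1² = L_2/d_2², so d_1/d_2 = √(L_1/L_2)
= √(3.29×10^3) = 57.36.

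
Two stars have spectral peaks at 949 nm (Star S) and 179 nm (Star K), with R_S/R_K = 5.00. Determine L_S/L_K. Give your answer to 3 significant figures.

Wien's law gives T ∝ 1/λ_max, so T_S/T_K = λ_K/λ_S = 179/949 = 0.1886.
Then L ∝ R²T⁴ gives L_S/L_K = (5.00)² × (0.1886)⁴ = 25.00 × 0.001266 = 0.03164.

0.0316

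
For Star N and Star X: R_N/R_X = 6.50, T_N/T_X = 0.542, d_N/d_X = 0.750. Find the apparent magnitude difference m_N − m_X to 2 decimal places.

L_N/L_X = (6.50)²(0.542)⁴ = 3.646.
F_N/F_X = (L_N/L_X)/(d_N/d_X)² = 3.646/0.5625 = 6.482.
m_N − m_X = −2.5 log₁₀(6.482) = -2.03.

-2.03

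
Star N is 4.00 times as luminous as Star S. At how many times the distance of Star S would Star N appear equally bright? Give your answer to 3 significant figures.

2.00

Equal flux requires L_N/d_N² = L_S/d_S², so d_N/d_S = √(L_N/L_S)
= √(4.00) = 2.000.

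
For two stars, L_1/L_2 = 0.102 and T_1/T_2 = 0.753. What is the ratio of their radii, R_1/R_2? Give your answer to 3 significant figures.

0.563

L ∝ R²T⁴ gives R ∝ √L / T², so
R_1/R_2 = √(0.102) / (0.753)² = 0.3194 / 0.5670 = 0.5633.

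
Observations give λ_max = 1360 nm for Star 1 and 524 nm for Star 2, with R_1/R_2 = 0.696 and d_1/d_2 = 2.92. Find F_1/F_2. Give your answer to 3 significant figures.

Wien's law: T_1/T_2 = λ_2/λ_1 = 524/1360 = 0.3853.
L_1/L_2 = (R_1/R_2)²(T_1/T_2)⁴ = (0.696)²(0.3853)⁴ = 0.01068.
F_1/F_2 = (L_1/L_2)/(d_1/d_2)² = 0.01068/(2.92)² = 0.001252.

0.00125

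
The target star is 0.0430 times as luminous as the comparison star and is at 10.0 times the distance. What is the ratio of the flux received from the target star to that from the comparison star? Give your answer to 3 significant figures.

F = L/(4πd²), so F_t/F_c = (L_t/L_c) / (d_t/d_c)²
= 0.0430 / (10.0)² = 0.0430 / 100.0 = 4.300×10^-4.

4.30×10^-4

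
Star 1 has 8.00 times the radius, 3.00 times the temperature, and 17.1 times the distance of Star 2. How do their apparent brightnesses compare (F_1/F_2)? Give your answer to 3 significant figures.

L_1/L_2 = (R_1/R_2)²(T_1/T_2)⁴ = (8.00)² × (3.00)⁴ = 5184.
F_1/F_2 = (L_1/L_2)/(d_1/d_2)² = 5184 / (17.1)² = 17.73.

17.7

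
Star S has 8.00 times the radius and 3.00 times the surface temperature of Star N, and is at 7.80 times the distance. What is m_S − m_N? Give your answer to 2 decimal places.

-4.83

L_S/L_N = (8.00)²(3.00)⁴ = 5184.
F_S/F_N = (L_S/L_N)/(d_S/d_N)² = 5184/60.84 = 85.21.
m_S − m_N = −2.5 log₁₀(85.21) = -4.83.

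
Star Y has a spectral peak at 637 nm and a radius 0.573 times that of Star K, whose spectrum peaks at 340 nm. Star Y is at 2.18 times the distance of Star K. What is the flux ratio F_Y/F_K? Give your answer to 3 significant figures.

Wien's law: T_Y/T_K = λ_K/λ_Y = 340/637 = 0.5338.
L_Y/L_K = (R_Y/R_K)²(T_Y/T_K)⁴ = (0.573)²(0.5338)⁴ = 0.02665.
F_Y/F_K = (L_Y/L_K)/(d_Y/d_K)² = 0.02665/(2.18)² = 0.005607.

0.00561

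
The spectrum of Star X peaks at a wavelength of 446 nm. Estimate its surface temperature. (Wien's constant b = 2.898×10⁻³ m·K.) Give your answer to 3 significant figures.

6.50×10^3 K

T = b/λ_max = 2.898×10⁻³ / (446×10⁻⁹) = 6498 K.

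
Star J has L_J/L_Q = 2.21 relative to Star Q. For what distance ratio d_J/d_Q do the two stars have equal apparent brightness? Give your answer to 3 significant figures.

Equal flux requires L_J/d_J² = L_Q/d_Q², so d_J/d_Q = √(L_J/L_Q)
= √(2.21) = 1.487.

1.49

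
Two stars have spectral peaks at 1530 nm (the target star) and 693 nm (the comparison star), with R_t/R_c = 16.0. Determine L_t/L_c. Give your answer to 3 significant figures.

Wien's law gives T ∝ 1/λ_max, so T_t/T_c = λ_c/λ_t = 693/1530 = 0.4529.
Then L ∝ R²T⁴ gives L_t/L_c = (16.0)² × (0.4529)⁴ = 256.0 × 0.04209 = 10.77.

10.8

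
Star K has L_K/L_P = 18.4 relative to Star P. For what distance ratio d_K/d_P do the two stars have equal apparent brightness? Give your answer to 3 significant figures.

Equal flux requires L_K/d_K² = L_P/d_P², so d_K/d_P = √(L_K/L_P)
= √(18.4) = 4.290.

4.29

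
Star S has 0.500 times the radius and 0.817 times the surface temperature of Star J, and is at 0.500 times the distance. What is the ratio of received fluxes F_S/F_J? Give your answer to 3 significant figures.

L_S/L_J = (R_S/R_J)²(T_S/T_J)⁴ = (0.500)² × (0.817)⁴ = 0.1114.
F_S/F_J = (L_S/L_J)/(d_S/d_J)² = 0.1114 / (0.500)² = 0.4455.

0.446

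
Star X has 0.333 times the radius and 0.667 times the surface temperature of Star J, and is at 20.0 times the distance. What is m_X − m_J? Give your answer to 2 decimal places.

L_X/L_J = (0.333)²(0.667)⁴ = 0.02195.
F_X/F_J = (L_X/L_J)/(d_X/d_J)² = 0.02195/400.0 = 5.487×10^-5.
m_X − m_J = −2.5 log₁₀(5.487×10^-5) = 10.65.

10.65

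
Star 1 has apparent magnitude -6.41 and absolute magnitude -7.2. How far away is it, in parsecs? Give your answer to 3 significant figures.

m − M = 5 log₁₀(d/10 pc)
-6.41 − (-7.2) = 0.79 = 5 log₁₀(d/10)
d = 10 × 10^(0.79/5) = 10 × 10^0.158 = 14.39 pc.

14.4 pc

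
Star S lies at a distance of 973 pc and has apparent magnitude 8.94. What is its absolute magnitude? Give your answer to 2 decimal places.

M = m − 5 log₁₀(d/10 pc) = 8.94 − 5 log₁₀(973/10)
  = 8.94 − 5 × 1.988 = 8.94 − 9.94 = -1.00.

-1.00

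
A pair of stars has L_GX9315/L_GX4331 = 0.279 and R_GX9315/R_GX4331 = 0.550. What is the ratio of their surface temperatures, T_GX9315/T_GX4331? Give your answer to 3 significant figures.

0.980

L ∝ R²T⁴ gives T ∝ (L/R²)^(1/4), so
T_GX9315/T_GX4331 = (0.279 / 0.550²)^(1/4) = (0.9223)^(1/4) = 0.9800.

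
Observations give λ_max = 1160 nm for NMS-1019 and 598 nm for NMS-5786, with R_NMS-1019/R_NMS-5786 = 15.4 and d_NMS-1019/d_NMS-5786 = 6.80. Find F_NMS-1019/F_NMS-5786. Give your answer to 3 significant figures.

0.362

Wien's law: T_NMS-1019/T_NMS-5786 = λ_NMS-5786/λ_NMS-1019 = 598/1160 = 0.5155.
L_NMS-1019/L_NMS-5786 = (R_NMS-1019/R_NMS-5786)²(T_NMS-1019/T_NMS-5786)⁴ = (15.4)²(0.5155)⁴ = 16.75.
F_NMS-1019/F_NMS-5786 = (L_NMS-1019/L_NMS-5786)/(d_NMS-1019/d_NMS-5786)² = 16.75/(6.80)² = 0.3622.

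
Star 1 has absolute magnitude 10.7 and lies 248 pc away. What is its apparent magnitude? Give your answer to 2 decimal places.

17.67

m = M + 5 log₁₀(d/10 pc) = 10.7 + 5 log₁₀(248/10)
  = 10.7 + 5 × 1.394 = 10.7 + 6.97 = 17.67.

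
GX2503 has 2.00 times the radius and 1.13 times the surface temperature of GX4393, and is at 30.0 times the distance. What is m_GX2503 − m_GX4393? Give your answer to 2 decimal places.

5.35

L_GX2503/L_GX4393 = (2.00)²(1.13)⁴ = 6.522.
F_GX2503/F_GX4393 = (L_GX2503/L_GX4393)/(d_GX2503/d_GX4393)² = 6.522/900.0 = 0.007247.
m_GX2503 − m_GX4393 = −2.5 log₁₀(0.007247) = 5.35.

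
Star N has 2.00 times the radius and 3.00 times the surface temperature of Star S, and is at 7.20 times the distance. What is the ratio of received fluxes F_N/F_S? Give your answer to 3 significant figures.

L_N/L_S = (R_N/R_S)²(T_N/T_S)⁴ = (2.00)² × (3.00)⁴ = 324.0.
F_N/F_S = (L_N/L_S)/(d_N/d_S)² = 324.0 / (7.20)² = 6.250.

6.25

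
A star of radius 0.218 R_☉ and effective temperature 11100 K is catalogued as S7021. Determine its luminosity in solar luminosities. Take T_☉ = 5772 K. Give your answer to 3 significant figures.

L/L_☉ = (R/R_☉)² (T/T_☉)⁴ = (0.218)² × (11100/5772)⁴
       = 0.04752 × (1.923)⁴ = 0.04752 × 13.68 = 0.6500.

0.650 solar luminosities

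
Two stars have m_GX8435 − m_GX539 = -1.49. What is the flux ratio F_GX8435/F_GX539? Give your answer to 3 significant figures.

3.94

F_GX8435/F_GX539 = 10^(−(m_GX8435 − m_GX539)/2.5) = 10^(1.49/2.5) = 10^0.596 = 3.945.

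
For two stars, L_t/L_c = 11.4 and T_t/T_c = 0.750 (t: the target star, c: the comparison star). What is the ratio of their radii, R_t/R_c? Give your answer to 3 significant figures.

6.00

L ∝ R²T⁴ gives R ∝ √L / T², so
R_t/R_c = √(11.4) / (0.750)² = 3.376 / 0.5625 = 6.002.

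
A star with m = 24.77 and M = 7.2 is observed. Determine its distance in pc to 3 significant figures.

3.27×10^4 pc

m − M = 5 log₁₀(d/10 pc)
24.77 − (7.2) = 17.57 = 5 log₁₀(d/10)
d = 10 × 10^(17.57/5) = 10 × 10^3.514 = 3.266×10^4 pc.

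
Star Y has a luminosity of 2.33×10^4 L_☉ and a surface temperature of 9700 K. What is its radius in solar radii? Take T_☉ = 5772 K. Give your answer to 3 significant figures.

54.0 solar radii

R/R_☉ = √(L/L_☉) / (T/T_☉)² = √(2.33×10^4) / (1.681)²
       = 152.6 / 2.824 = 54.05.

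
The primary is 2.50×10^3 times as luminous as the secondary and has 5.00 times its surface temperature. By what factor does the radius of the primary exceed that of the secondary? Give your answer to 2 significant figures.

L ∝ R²T⁴ gives R ∝ √L / T², so
R_p/R_s = √(2.50×10^3) / (5.00)² = 50.00 / 25.00 = 2.000.

2.0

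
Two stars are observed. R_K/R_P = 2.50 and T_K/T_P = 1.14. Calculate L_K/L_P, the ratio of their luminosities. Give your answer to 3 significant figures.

From the Stefan–Boltzmann law, L ∝ R²T⁴, so
L_K/L_P = (R_K/R_P)² (T_K/T_P)⁴ = (2.50)² × (1.14)⁴ = 6.250 × 1.689 = 10.56.

10.6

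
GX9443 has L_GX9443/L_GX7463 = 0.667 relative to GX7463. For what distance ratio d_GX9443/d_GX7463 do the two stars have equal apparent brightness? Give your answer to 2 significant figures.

0.82

Equal flux requires L_GX9443/d_GX9443² = L_GX7463/d_GX7463², so d_GX9443/d_GX7463 = √(L_GX9443/L_GX7463)
= √(0.667) = 0.8167.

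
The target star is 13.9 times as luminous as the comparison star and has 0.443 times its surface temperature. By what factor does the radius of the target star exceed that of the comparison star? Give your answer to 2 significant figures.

L ∝ R²T⁴ gives R ∝ √L / T², so
R_t/R_c = √(13.9) / (0.443)² = 3.728 / 0.1962 = 19.00.

19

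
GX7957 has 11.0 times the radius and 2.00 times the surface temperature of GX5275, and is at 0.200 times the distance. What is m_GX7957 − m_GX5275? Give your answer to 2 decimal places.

-11.71

L_GX7957/L_GX5275 = (11.0)²(2.00)⁴ = 1936.
F_GX7957/F_GX5275 = (L_GX7957/L_GX5275)/(d_GX7957/d_GX5275)² = 1936/0.04000 = 4.840×10^4.
m_GX7957 − m_GX5275 = −2.5 log₁₀(4.840×10^4) = -11.71.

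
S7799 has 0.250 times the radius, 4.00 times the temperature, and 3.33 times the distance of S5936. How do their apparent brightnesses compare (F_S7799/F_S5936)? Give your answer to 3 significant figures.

1.44

L_S7799/L_S5936 = (R_S7799/R_S5936)²(T_S7799/T_S5936)⁴ = (0.250)² × (4.00)⁴ = 16.00.
F_S7799/F_S5936 = (L_S7799/L_S5936)/(d_S7799/d_S5936)² = 16.00 / (3.33)² = 1.443.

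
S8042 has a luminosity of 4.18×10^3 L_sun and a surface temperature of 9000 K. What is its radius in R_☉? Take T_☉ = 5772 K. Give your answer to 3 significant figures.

R/R_☉ = √(L/L_☉) / (T/T_☉)² = √(4.18×10^3) / (1.559)²
       = 64.65 / 2.431 = 26.59.

26.6 R_☉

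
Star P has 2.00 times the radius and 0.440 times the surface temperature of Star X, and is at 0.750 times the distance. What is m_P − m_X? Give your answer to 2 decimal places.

L_P/L_X = (2.00)²(0.440)⁴ = 0.1499.
F_P/F_X = (L_P/L_X)/(d_P/d_X)² = 0.1499/0.5625 = 0.2665.
m_P − m_X = −2.5 log₁₀(0.2665) = 1.44.

1.44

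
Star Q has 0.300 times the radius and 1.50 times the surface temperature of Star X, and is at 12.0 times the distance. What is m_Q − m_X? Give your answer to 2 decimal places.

6.25

L_Q/L_X = (0.300)²(1.50)⁴ = 0.4556.
F_Q/F_X = (L_Q/L_X)/(d_Q/d_X)² = 0.4556/144.0 = 0.003164.
m_Q − m_X = −2.5 log₁₀(0.003164) = 6.25.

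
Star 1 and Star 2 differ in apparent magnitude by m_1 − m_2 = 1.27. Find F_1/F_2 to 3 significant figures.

F_1/F_2 = 10^(−(m_1 − m_2)/2.5) = 10^(-1.27/2.5) = 10^-0.508 = 0.3105.

0.310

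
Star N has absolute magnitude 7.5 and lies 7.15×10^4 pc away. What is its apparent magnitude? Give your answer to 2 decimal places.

m = M + 5 log₁₀(d/10 pc) = 7.5 + 5 log₁₀(7.15×10^4/10)
  = 7.5 + 5 × 3.854 = 7.5 + 19.27 = 26.77.

26.77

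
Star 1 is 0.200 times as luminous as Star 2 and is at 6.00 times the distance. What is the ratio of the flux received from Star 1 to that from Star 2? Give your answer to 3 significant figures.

F = L/(4πd²), so F_1/F_2 = (L_1/L_2) / (d_1/d_2)²
= 0.200 / (6.00)² = 0.200 / 36.00 = 0.005556.

0.00556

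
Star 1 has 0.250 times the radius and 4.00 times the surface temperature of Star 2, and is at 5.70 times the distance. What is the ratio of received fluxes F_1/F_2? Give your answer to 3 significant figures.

0.492

L_1/L_2 = (R_1/R_2)²(T_1/T_2)⁴ = (0.250)² × (4.00)⁴ = 16.00.
F_1/F_2 = (L_1/L_2)/(d_1/d_2)² = 16.00 / (5.70)² = 0.4925.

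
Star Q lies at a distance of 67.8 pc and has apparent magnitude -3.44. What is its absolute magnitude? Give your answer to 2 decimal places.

-7.60

M = m − 5 log₁₀(d/10 pc) = -3.44 − 5 log₁₀(67.8/10)
  = -3.44 − 5 × 0.831 = -3.44 − 4.16 = -7.60.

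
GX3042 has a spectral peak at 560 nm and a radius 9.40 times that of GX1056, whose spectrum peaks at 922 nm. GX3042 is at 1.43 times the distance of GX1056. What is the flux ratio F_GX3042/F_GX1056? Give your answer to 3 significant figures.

Wien's law: T_GX3042/T_GX1056 = λ_GX1056/λ_GX3042 = 922/560 = 1.646.
L_GX3042/L_GX1056 = (R_GX3042/R_GX1056)²(T_GX3042/T_GX1056)⁴ = (9.40)²(1.646)⁴ = 649.3.
F_GX3042/F_GX1056 = (L_GX3042/L_GX1056)/(d_GX3042/d_GX1056)² = 649.3/(1.43)² = 317.5.

318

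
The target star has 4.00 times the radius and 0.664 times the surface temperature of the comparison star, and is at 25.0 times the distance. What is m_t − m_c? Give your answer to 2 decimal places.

L_t/L_c = (4.00)²(0.664)⁴ = 3.110.
F_t/F_c = (L_t/L_c)/(d_t/d_c)² = 3.110/625.0 = 0.004976.
m_t − m_c = −2.5 log₁₀(0.004976) = 5.76.

5.76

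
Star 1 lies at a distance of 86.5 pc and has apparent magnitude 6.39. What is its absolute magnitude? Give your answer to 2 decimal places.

M = m − 5 log₁₀(d/10 pc) = 6.39 − 5 log₁₀(86.5/10)
  = 6.39 − 5 × 0.937 = 6.39 − 4.69 = 1.70.

1.70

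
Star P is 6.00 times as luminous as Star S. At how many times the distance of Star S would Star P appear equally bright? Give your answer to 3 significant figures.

Equal flux requires L_P/d_P² = L_S/d_S², so d_P/d_S = √(L_P/L_S)
= √(6.00) = 2.449.

2.45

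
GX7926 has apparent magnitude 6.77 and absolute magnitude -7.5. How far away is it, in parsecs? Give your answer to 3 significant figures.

7.14×10^3 pc

m − M = 5 log₁₀(d/10 pc)
6.77 − (-7.5) = 14.27 = 5 log₁₀(d/10)
d = 10 × 10^(14.27/5) = 10 × 10^2.854 = 7145 pc.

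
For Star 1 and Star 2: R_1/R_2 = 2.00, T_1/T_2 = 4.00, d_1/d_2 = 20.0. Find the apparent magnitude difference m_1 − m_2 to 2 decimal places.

-1.02

L_1/L_2 = (2.00)²(4.00)⁴ = 1024.
F_1/F_2 = (L_1/L_2)/(d_1/d_2)² = 1024/400.0 = 2.560.
m_1 − m_2 = −2.5 log₁₀(2.560) = -1.02.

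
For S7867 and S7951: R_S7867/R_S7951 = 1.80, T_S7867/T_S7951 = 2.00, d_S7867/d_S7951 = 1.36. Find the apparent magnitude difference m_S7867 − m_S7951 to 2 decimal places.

L_S7867/L_S7951 = (1.80)²(2.00)⁴ = 51.84.
F_S7867/F_S7951 = (L_S7867/L_S7951)/(d_S7867/d_S7951)² = 51.84/1.850 = 28.03.
m_S7867 − m_S7951 = −2.5 log₁₀(28.03) = -3.62.

-3.62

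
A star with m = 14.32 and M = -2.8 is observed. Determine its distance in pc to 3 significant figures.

2.65×10^4 pc

m − M = 5 log₁₀(d/10 pc)
14.32 − (-2.8) = 17.12 = 5 log₁₀(d/10)
d = 10 × 10^(17.12/5) = 10 × 10^3.424 = 2.655×10^4 pc.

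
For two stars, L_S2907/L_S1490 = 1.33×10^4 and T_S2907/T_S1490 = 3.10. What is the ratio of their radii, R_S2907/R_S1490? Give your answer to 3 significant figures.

12.0

L ∝ R²T⁴ gives R ∝ √L / T², so
R_S2907/R_S1490 = √(1.33×10^4) / (3.10)² = 115.3 / 9.610 = 12.00.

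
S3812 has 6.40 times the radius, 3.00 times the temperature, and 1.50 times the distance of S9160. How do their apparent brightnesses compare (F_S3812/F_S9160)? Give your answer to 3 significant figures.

L_S3812/L_S9160 = (R_S3812/R_S9160)²(T_S3812/T_S9160)⁴ = (6.40)² × (3.00)⁴ = 3318.
F_S3812/F_S9160 = (L_S3812/L_S9160)/(d_S3812/d_S9160)² = 3318 / (1.50)² = 1475.

1.47×10^3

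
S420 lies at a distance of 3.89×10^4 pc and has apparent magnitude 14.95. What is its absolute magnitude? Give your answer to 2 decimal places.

-3.00

M = m − 5 log₁₀(d/10 pc) = 14.95 − 5 log₁₀(3.89×10^4/10)
  = 14.95 − 5 × 3.590 = 14.95 − 17.95 = -3.00.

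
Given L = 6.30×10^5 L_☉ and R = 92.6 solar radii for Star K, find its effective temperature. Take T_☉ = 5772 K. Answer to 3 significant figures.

1.69×10^4 K

T/T_☉ = (L/L_☉)^(1/4) / (R/R_☉)^(1/2)
T = 5772 × (6.30×10^5)^(1/4) / √(92.6) = 5772 × 28.17 / 9.623 = 1.690×10^4 K.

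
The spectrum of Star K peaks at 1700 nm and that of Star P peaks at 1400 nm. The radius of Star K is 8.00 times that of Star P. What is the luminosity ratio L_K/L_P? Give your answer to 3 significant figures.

Wien's law gives T ∝ 1/λ_max, so T_K/T_P = λ_P/λ_K = 1400/1700 = 0.8235.
Then L ∝ R²T⁴ gives L_K/L_P = (8.00)² × (0.8235)⁴ = 64.00 × 0.4600 = 29.44.

29.4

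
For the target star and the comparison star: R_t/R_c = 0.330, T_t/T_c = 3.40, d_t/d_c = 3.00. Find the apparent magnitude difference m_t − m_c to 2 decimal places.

-0.52

L_t/L_c = (0.330)²(3.40)⁴ = 14.55.
F_t/F_c = (L_t/L_c)/(d_t/d_c)² = 14.55/9.000 = 1.617.
m_t − m_c = −2.5 log₁₀(1.617) = -0.52.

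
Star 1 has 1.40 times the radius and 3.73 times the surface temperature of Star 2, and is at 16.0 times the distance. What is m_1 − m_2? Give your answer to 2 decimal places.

L_1/L_2 = (1.40)²(3.73)⁴ = 379.4.
F_1/F_2 = (L_1/L_2)/(d_1/d_2)² = 379.4/256.0 = 1.482.
m_1 − m_2 = −2.5 log₁₀(1.482) = -0.43.

-0.43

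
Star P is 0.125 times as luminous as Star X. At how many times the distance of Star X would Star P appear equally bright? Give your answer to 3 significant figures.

0.354

Equal flux requires L_P/d_P² = L_X/d_X², so d_P/d_X = √(L_P/L_X)
= √(0.125) = 0.3536.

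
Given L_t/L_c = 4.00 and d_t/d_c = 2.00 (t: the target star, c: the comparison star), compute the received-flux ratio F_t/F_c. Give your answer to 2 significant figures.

F = L/(4πd²), so F_t/F_c = (L_t/L_c) / (d_t/d_c)²
= 4.00 / (2.00)² = 4.00 / 4.000 = 1.000.

1.0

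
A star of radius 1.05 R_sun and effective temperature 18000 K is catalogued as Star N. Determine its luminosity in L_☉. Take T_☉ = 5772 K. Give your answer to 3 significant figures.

104 L_☉

L/L_☉ = (R/R_☉)² (T/T_☉)⁴ = (1.05)² × (18000/5772)⁴
       = 1.103 × (3.119)⁴ = 1.103 × 94.58 = 104.3.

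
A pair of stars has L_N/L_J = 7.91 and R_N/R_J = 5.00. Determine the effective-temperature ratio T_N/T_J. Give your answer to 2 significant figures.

0.75

L ∝ R²T⁴ gives T ∝ (L/R²)^(1/4), so
T_N/T_J = (7.91 / 5.00²)^(1/4) = (0.3164)^(1/4) = 0.7500.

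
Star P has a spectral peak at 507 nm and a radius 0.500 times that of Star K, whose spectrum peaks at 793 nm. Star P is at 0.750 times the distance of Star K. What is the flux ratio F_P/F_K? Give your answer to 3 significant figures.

2.66

Wien's law: T_P/T_K = λ_K/λ_P = 793/507 = 1.564.
L_P/L_K = (R_P/R_K)²(T_P/T_K)⁴ = (0.500)²(1.564)⁴ = 1.496.
F_P/F_K = (L_P/L_K)/(d_P/d_K)² = 1.496/(0.750)² = 2.660.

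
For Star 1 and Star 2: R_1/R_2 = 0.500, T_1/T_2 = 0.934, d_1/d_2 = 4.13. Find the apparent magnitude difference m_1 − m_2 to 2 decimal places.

L_1/L_2 = (0.500)²(0.934)⁴ = 0.1903.
F_1/F_2 = (L_1/L_2)/(d_1/d_2)² = 0.1903/17.06 = 0.01115.
m_1 − m_2 = −2.5 log₁₀(0.01115) = 4.88.

4.88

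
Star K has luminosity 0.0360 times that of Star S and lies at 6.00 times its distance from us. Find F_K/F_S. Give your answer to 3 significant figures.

0.00100

F = L/(4πd²), so F_K/F_S = (L_K/L_S) / (d_K/d_S)²
= 0.0360 / (6.00)² = 0.0360 / 36.00 = 0.001000.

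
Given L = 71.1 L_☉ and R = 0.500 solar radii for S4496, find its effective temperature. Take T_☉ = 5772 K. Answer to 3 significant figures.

T/T_☉ = (L/L_☉)^(1/4) / (R/R_☉)^(1/2)
T = 5772 × (71.1)^(1/4) / √(0.500) = 5772 × 2.904 / 0.7071 = 2.370×10^4 K.

2.37×10^4 K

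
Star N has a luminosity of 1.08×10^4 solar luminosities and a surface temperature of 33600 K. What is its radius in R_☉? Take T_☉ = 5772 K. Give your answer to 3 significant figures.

R/R_☉ = √(L/L_☉) / (T/T_☉)² = √(1.08×10^4) / (5.821)²
       = 103.9 / 33.89 = 3.067.

3.07 R_☉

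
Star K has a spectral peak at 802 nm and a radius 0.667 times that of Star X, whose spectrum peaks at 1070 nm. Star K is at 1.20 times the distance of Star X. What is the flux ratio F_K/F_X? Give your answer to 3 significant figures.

Wien's law: T_K/T_X = λ_X/λ_K = 1070/802 = 1.334.
L_K/L_X = (R_K/R_X)²(T_K/T_X)⁴ = (0.667)²(1.334)⁴ = 1.410.
F_K/F_X = (L_K/L_X)/(d_K/d_X)² = 1.410/(1.20)² = 0.9789.

0.979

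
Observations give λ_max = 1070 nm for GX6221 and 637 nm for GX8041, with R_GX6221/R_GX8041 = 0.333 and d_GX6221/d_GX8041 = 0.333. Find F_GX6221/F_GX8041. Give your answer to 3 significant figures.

0.126

Wien's law: T_GX6221/T_GX8041 = λ_GX8041/λ_GX6221 = 637/1070 = 0.5953.
L_GX6221/L_GX8041 = (R_GX6221/R_GX8041)²(T_GX6221/T_GX8041)⁴ = (0.333)²(0.5953)⁴ = 0.01393.
F_GX6221/F_GX8041 = (L_GX6221/L_GX8041)/(d_GX6221/d_GX8041)² = 0.01393/(0.333)² = 0.1256.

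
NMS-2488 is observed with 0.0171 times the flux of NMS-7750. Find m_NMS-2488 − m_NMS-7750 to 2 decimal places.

4.42

m_NMS-2488 − m_NMS-7750 = −2.5 log₁₀(F_NMS-2488/F_NMS-7750) = −2.5 log₁₀(0.0171) = −2.5 × (-1.767) = 4.418.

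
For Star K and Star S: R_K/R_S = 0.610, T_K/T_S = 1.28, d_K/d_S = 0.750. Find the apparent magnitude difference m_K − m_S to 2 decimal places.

L_K/L_S = (0.610)²(1.28)⁴ = 0.9988.
F_K/F_S = (L_K/L_S)/(d_K/d_S)² = 0.9988/0.5625 = 1.776.
m_K − m_S = −2.5 log₁₀(1.776) = -0.62.

-0.62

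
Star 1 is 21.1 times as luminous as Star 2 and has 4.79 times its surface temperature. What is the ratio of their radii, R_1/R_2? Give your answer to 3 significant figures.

L ∝ R²T⁴ gives R ∝ √L / T², so
R_1/R_2 = √(21.1) / (4.79)² = 4.593 / 22.94 = 0.2002.

0.200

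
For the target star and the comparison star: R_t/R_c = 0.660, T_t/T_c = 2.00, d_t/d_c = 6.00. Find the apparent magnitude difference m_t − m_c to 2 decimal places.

L_t/L_c = (0.660)²(2.00)⁴ = 6.970.
F_t/F_c = (L_t/L_c)/(d_t/d_c)² = 6.970/36.00 = 0.1936.
m_t − m_c = −2.5 log₁₀(0.1936) = 1.78.

1.78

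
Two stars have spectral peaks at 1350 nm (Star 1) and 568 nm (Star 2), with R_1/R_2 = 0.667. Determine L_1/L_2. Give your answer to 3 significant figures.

Wien's law gives T ∝ 1/λ_max, so T_1/T_2 = λ_2/λ_1 = 568/1350 = 0.4207.
Then L ∝ R²T⁴ gives L_1/L_2 = (0.667)² × (0.4207)⁴ = 0.4449 × 0.03134 = 0.01394.

0.0139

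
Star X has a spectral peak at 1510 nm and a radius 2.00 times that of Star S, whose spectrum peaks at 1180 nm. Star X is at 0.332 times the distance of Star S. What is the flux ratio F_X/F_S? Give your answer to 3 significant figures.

13.5

Wien's law: T_X/T_S = λ_S/λ_X = 1180/1510 = 0.7815.
L_X/L_S = (R_X/R_S)²(T_X/T_S)⁴ = (2.00)²(0.7815)⁴ = 1.492.
F_X/F_S = (L_X/L_S)/(d_X/d_S)² = 1.492/(0.332)² = 13.53.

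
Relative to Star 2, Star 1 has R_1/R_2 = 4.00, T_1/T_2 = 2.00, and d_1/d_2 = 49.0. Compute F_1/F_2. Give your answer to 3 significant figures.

L_1/L_2 = (R_1/R_2)²(T_1/T_2)⁴ = (4.00)² × (2.00)⁴ = 256.0.
F_1/F_2 = (L_1/L_2)/(d_1/d_2)² = 256.0 / (49.0)² = 0.1066.

0.107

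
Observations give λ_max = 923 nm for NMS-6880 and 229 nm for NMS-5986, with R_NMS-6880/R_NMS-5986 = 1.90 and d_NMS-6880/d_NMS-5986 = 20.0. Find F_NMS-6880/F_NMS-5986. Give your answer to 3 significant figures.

Wien's law: T_NMS-6880/T_NMS-5986 = λ_NMS-5986/λ_NMS-6880 = 229/923 = 0.2481.
L_NMS-6880/L_NMS-5986 = (R_NMS-6880/R_NMS-5986)²(T_NMS-6880/T_NMS-5986)⁴ = (1.90)²(0.2481)⁴ = 0.01368.
F_NMS-6880/F_NMS-5986 = (L_NMS-6880/L_NMS-5986)/(d_NMS-6880/d_NMS-5986)² = 0.01368/(20.0)² = 3.420×10^-5.

3.42×10^-5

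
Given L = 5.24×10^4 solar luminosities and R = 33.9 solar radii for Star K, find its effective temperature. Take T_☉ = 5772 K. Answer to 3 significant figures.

T/T_☉ = (L/L_☉)^(1/4) / (R/R_☉)^(1/2)
T = 5772 × (5.24×10^4)^(1/4) / √(33.9) = 5772 × 15.13 / 5.822 = 1.500×10^4 K.

1.50×10^4 K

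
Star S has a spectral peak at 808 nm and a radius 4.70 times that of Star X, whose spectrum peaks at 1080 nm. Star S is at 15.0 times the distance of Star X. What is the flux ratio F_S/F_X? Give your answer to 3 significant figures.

0.313

Wien's law: T_S/T_X = λ_X/λ_S = 1080/808 = 1.337.
L_S/L_X = (R_S/R_X)²(T_S/T_X)⁴ = (4.70)²(1.337)⁴ = 70.51.
F_S/F_X = (L_S/L_X)/(d_S/d_X)² = 70.51/(15.0)² = 0.3134.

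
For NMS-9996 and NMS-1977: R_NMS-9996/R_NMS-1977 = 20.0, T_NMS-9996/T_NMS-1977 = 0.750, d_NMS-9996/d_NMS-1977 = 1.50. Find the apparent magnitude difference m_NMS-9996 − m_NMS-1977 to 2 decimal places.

-4.38

L_NMS-9996/L_NMS-1977 = (20.0)²(0.750)⁴ = 126.6.
F_NMS-9996/F_NMS-1977 = (L_NMS-9996/L_NMS-1977)/(d_NMS-9996/d_NMS-1977)² = 126.6/2.250 = 56.25.
m_NMS-9996 − m_NMS-1977 = −2.5 log₁₀(56.25) = -4.38.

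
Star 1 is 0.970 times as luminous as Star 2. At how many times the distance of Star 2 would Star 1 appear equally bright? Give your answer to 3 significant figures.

Equal flux requires L_1/d_1² = L_2/d_2², so d_1/d_2 = √(L_1/L_2)
= √(0.970) = 0.9849.

0.985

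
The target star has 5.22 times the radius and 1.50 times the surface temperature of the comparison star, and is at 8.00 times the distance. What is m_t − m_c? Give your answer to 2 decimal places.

L_t/L_c = (5.22)²(1.50)⁴ = 137.9.
F_t/F_c = (L_t/L_c)/(d_t/d_c)² = 137.9/64.00 = 2.155.
m_t − m_c = −2.5 log₁₀(2.155) = -0.83.

-0.83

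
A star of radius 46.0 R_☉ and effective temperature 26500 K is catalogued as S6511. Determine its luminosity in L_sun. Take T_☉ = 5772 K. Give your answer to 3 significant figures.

9.40×10^5 L_sun

L/L_☉ = (R/R_☉)² (T/T_☉)⁴ = (46.0)² × (26500/5772)⁴
       = 2116 × (4.591)⁴ = 2116 × 444.3 = 9.401×10^5.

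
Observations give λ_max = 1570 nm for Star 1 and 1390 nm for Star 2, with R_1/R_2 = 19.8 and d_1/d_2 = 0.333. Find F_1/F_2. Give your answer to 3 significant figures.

Wien's law: T_1/T_2 = λ_2/λ_1 = 1390/1570 = 0.8854.
L_1/L_2 = (R_1/R_2)²(T_1/T_2)⁴ = (19.8)²(0.8854)⁴ = 240.9.
F_1/F_2 = (L_1/L_2)/(d_1/d_2)² = 240.9/(0.333)² = 2172.

2.17×10^3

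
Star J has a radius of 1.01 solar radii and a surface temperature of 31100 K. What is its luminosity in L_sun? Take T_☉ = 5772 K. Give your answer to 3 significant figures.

860 L_sun

L/L_☉ = (R/R_☉)² (T/T_☉)⁴ = (1.01)² × (31100/5772)⁴
       = 1.020 × (5.388)⁴ = 1.020 × 842.8 = 859.8.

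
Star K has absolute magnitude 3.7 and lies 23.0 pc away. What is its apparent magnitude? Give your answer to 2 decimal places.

5.51

m = M + 5 log₁₀(d/10 pc) = 3.7 + 5 log₁₀(23.0/10)
  = 3.7 + 5 × 0.362 = 3.7 + 1.81 = 5.51.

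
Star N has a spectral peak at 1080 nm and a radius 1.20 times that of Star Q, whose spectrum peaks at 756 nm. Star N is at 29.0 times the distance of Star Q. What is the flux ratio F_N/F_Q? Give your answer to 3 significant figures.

4.11×10^-4

Wien's law: T_N/T_Q = λ_Q/λ_N = 756/1080 = 0.7000.
L_N/L_Q = (R_N/R_Q)²(T_N/T_Q)⁴ = (1.20)²(0.7000)⁴ = 0.3457.
F_N/F_Q = (L_N/L_Q)/(d_N/d_Q)² = 0.3457/(29.0)² = 4.111×10^-4.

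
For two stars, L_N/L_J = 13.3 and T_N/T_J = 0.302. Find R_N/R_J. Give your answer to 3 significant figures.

40.0

L ∝ R²T⁴ gives R ∝ √L / T², so
R_N/R_J = √(13.3) / (0.302)² = 3.647 / 0.09120 = 39.99.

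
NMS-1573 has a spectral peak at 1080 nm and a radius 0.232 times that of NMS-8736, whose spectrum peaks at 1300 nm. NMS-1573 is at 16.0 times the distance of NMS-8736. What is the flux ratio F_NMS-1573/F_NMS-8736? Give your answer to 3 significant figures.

Wien's law: T_NMS-1573/T_NMS-8736 = λ_NMS-8736/λ_NMS-1573 = 1300/1080 = 1.204.
L_NMS-1573/L_NMS-8736 = (R_NMS-1573/R_NMS-8736)²(T_NMS-1573/T_NMS-8736)⁴ = (0.232)²(1.204)⁴ = 0.1130.
F_NMS-1573/F_NMS-8736 = (L_NMS-1573/L_NMS-8736)/(d_NMS-1573/d_NMS-8736)² = 0.1130/(16.0)² = 4.414×10^-4.

4.41×10^-4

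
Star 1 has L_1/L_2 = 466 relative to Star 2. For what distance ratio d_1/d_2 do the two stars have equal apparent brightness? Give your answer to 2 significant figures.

Equal flux requires L_1/d_1² = L_2/d_2², so d_1/d_2 = √(L_1/L_2)
= √(466) = 21.59.

22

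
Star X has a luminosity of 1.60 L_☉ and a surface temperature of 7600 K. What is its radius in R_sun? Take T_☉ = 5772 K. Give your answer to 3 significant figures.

R/R_☉ = √(L/L_☉) / (T/T_☉)² = √(1.60) / (1.317)²
       = 1.265 / 1.734 = 0.7296.

0.730 R_sun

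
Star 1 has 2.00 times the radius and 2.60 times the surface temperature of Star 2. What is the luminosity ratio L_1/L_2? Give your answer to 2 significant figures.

1.8×10^2

From the Stefan–Boltzmann law, L ∝ R²T⁴, so
L_1/L_2 = (R_1/R_2)² (T_1/T_2)⁴ = (2.00)² × (2.60)⁴ = 4.000 × 45.70 = 182.8.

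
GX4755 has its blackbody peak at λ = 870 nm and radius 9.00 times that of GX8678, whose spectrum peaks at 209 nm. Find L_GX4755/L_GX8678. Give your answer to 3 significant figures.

Wien's law gives T ∝ 1/λ_max, so T_GX4755/T_GX8678 = λ_GX8678/λ_GX4755 = 209/870 = 0.2402.
Then L ∝ R²T⁴ gives L_GX4755/L_GX8678 = (9.00)² × (0.2402)⁴ = 81.00 × 0.003330 = 0.2698.

0.270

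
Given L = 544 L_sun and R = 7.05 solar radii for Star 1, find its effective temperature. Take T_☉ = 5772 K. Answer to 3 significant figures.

T/T_☉ = (L/L_☉)^(1/4) / (R/R_☉)^(1/2)
T = 5772 × (544)^(1/4) / √(7.05) = 5772 × 4.829 / 2.655 = 1.050×10^4 K.

1.05×10^4 K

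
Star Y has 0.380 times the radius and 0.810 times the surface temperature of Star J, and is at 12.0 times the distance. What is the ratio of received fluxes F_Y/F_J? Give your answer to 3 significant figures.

L_Y/L_J = (R_Y/R_J)²(T_Y/T_J)⁴ = (0.380)² × (0.810)⁴ = 0.06216.
F_Y/F_J = (L_Y/L_J)/(d_Y/d_J)² = 0.06216 / (12.0)² = 4.317×10^-4.

4.32×10^-4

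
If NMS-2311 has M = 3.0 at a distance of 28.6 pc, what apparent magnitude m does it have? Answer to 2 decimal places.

m = M + 5 log₁₀(d/10 pc) = 3.0 + 5 log₁₀(28.6/10)
  = 3.0 + 5 × 0.456 = 3.0 + 2.28 = 5.28.

5.28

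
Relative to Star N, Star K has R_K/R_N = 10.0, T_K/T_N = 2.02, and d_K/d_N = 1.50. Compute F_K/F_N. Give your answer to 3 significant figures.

L_K/L_N = (R_K/R_N)²(T_K/T_N)⁴ = (10.0)² × (2.02)⁴ = 1665.
F_K/F_N = (L_K/L_N)/(d_K/d_N)² = 1665 / (1.50)² = 740.0.

740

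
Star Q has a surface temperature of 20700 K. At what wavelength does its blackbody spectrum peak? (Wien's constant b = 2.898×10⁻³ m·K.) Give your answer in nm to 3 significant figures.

140 nm

λ_max = b/T = 2.898×10⁻³ / 20700 = 1.40×10^-7 m = 140.0 nm.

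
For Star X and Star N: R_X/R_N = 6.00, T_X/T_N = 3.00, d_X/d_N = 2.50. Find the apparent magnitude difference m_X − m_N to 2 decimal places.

L_X/L_N = (6.00)²(3.00)⁴ = 2916.
F_X/F_N = (L_X/L_N)/(d_X/d_N)² = 2916/6.250 = 466.6.
m_X − m_N = −2.5 log₁₀(466.6) = -6.67.

-6.67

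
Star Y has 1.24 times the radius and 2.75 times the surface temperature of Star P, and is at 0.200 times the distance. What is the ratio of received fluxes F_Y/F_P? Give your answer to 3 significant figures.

2.20×10^3

L_Y/L_P = (R_Y/R_P)²(T_Y/T_P)⁴ = (1.24)² × (2.75)⁴ = 87.94.
F_Y/F_P = (L_Y/L_P)/(d_Y/d_P)² = 87.94 / (0.200)² = 2198.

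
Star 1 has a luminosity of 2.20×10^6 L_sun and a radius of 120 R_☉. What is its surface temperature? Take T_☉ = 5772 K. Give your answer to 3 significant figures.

T/T_☉ = (L/L_☉)^(1/4) / (R/R_☉)^(1/2)
T = 5772 × (2.20×10^6)^(1/4) / √(120) = 5772 × 38.51 / 10.95 = 2.029×10^4 K.

2.03×10^4 K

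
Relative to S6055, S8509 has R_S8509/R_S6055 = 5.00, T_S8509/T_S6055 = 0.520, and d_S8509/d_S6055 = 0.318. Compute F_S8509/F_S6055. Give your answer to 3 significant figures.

18.1

L_S8509/L_S6055 = (R_S8509/R_S6055)²(T_S8509/T_S6055)⁴ = (5.00)² × (0.520)⁴ = 1.828.
F_S8509/F_S6055 = (L_S8509/L_S6055)/(d_S8509/d_S6055)² = 1.828 / (0.318)² = 18.08.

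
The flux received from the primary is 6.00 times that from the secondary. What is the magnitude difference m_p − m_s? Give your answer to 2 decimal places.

m_p − m_s = −2.5 log₁₀(F_p/F_s) = −2.5 log₁₀(6.00) = −2.5 × (0.778) = -1.945.

-1.95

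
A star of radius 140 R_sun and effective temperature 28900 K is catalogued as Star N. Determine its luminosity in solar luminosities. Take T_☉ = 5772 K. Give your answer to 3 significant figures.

L/L_☉ = (R/R_☉)² (T/T_☉)⁴ = (140)² × (28900/5772)⁴
       = 1.960×10^4 × (5.007)⁴ = 1.960×10^4 × 628.5 = 1.232×10^7.

1.23×10^7 solar luminosities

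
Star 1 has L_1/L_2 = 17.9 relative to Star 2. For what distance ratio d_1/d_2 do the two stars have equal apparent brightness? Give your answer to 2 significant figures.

Equal flux requires L_1/d_1² = L_2/d_2², so d_1/d_2 = √(L_1/L_2)
= √(17.9) = 4.231.

4.2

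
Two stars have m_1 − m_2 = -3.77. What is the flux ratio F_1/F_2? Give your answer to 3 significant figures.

32.2

F_1/F_2 = 10^(−(m_1 − m_2)/2.5) = 10^(3.77/2.5) = 10^1.508 = 32.21.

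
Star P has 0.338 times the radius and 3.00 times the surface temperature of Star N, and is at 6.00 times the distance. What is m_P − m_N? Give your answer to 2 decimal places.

L_P/L_N = (0.338)²(3.00)⁴ = 9.254.
F_P/F_N = (L_P/L_N)/(d_P/d_N)² = 9.254/36.00 = 0.2570.
m_P − m_N = −2.5 log₁₀(0.2570) = 1.47.

1.47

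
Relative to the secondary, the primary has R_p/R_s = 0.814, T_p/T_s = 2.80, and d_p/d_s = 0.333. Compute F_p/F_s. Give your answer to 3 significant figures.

L_p/L_s = (R_p/R_s)²(T_p/T_s)⁴ = (0.814)² × (2.80)⁴ = 40.73.
F_p/F_s = (L_p/L_s)/(d_p/d_s)² = 40.73 / (0.333)² = 367.3.

367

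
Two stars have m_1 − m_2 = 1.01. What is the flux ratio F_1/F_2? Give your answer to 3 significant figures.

F_1/F_2 = 10^(−(m_1 − m_2)/2.5) = 10^(-1.01/2.5) = 10^-0.404 = 0.3945.

0.394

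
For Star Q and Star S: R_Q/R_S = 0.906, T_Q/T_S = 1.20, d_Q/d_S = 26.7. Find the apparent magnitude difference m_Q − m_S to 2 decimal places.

L_Q/L_S = (0.906)²(1.20)⁴ = 1.702.
F_Q/F_S = (L_Q/L_S)/(d_Q/d_S)² = 1.702/712.9 = 0.002388.
m_Q − m_S = −2.5 log₁₀(0.002388) = 6.56.

6.56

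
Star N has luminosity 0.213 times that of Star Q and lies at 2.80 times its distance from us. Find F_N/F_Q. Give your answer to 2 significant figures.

F = L/(4πd²), so F_N/F_Q = (L_N/L_Q) / (d_N/d_Q)²
= 0.213 / (2.80)² = 0.213 / 7.840 = 0.02717.

0.027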